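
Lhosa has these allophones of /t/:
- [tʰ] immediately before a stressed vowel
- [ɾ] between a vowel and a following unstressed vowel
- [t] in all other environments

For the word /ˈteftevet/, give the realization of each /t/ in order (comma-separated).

Occurrence 1 (position 1): immediately before a stressed vowel → [tʰ].
Occurrence 2 (position 4): no conditioning environment matches → elsewhere allophone [t].
Occurrence 3 (position 8): no conditioning environment matches → elsewhere allophone [t].

[tʰ], [t], [t]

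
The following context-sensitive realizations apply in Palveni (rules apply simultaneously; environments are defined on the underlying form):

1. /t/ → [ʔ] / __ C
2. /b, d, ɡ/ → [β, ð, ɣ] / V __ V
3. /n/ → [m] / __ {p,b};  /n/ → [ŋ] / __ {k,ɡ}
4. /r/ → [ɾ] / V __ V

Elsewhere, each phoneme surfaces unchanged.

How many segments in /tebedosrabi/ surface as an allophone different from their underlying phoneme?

Segments that undergo a rule: /b/ → [β] (rule 2); /d/ → [ð] (rule 2); /b/ → [β] (rule 2).
All other segments surface unchanged.

3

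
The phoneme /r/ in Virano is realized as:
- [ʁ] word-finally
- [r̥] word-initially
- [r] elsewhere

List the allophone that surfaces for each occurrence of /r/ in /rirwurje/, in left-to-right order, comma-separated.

[r̥], [r], [r]

Occurrence 1 (position 1): word-initially → [r̥].
Occurrence 2 (position 3): no conditioning environment matches → elsewhere allophone [r].
Occurrence 3 (position 6): no conditioning environment matches → elsewhere allophone [r].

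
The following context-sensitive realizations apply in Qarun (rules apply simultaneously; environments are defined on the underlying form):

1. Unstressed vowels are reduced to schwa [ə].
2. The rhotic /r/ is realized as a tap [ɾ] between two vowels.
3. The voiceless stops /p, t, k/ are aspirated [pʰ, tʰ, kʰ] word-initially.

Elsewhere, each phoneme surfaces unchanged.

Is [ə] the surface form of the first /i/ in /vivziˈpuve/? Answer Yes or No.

/i/ (between /v/ and /v/) occurs in an unstressed syllable → [ə] by rule 1.
The actual realization is [ə], which matches [ə].

Yes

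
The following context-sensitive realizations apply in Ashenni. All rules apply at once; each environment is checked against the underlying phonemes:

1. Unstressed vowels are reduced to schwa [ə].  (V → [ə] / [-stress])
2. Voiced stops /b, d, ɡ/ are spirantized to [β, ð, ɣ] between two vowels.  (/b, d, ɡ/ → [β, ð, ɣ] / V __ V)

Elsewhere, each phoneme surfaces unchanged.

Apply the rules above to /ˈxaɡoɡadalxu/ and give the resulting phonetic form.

/x/ (word-initial) is unaffected → [x].
/a/ (between /x/ and /ɡ/) fails the environment for rule 1, so it stays [a].
/ɡ/ — between /a/ and /o/, between two vowels — surfaces as [ɣ] (rule 2).
Rule 1 applies to /o/ (between /ɡ/ and /ɡ/: in an unstressed syllable) → [ə].
/ɡ/ meets the environment for rule 2 (between two vowels) → [ɣ].
/a/ (between /ɡ/ and /d/) occurs in an unstressed syllable → [ə] by rule 1.
/d/ meets the environment for rule 2 (between two vowels) → [ð].
/a/ (between /d/ and /l/): in an unstressed syllable, so rule 1 applies → [ə].
/l/ (between /a/ and /x/) is unaffected → [l].
/x/ stays [x].
/u/ (word-final) occurs in an unstressed syllable → [ə] by rule 1.

[ˈxaɣəɣəðəlxə]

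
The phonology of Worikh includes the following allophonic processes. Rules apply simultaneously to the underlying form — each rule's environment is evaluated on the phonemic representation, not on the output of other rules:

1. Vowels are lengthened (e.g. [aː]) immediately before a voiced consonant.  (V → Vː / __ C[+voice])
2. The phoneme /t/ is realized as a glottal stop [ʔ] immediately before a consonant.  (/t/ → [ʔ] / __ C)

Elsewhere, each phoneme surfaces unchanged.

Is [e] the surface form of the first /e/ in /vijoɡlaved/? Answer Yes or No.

Rule 1 applies to /e/ (between /v/ and /d/: before a voiced consonant) → [eː].
The actual realization is [eː], not [e].

No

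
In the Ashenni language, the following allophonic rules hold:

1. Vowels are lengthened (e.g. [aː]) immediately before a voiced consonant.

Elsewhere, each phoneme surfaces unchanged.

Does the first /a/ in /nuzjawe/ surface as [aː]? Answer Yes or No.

Yes

/a/ (between /j/ and /w/): before a voiced consonant, so rule 1 applies → [aː].
The actual realization is [aː], which matches [aː].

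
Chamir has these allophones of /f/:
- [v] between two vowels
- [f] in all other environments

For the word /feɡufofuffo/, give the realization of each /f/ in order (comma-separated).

Occurrence 1 (position 1): no conditioning environment matches → elsewhere allophone [f].
Occurrence 2 (position 5): between two vowels → [v].
Occurrence 3 (position 7): between two vowels → [v].
Occurrence 4 (position 9): no conditioning environment matches → elsewhere allophone [f].
Occurrence 5 (position 10): no conditioning environment matches → elsewhere allophone [f].

[f], [v], [v], [f], [f]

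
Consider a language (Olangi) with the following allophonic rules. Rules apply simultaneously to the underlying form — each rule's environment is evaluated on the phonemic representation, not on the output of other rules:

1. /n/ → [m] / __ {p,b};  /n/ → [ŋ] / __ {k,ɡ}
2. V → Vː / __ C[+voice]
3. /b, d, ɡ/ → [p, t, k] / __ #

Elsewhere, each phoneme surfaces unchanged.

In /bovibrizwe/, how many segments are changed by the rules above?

3

Segments that undergo a rule: /o/ → [oː] (rule 2); /i/ → [iː] (rule 2); /i/ → [iː] (rule 2).
All other segments surface unchanged.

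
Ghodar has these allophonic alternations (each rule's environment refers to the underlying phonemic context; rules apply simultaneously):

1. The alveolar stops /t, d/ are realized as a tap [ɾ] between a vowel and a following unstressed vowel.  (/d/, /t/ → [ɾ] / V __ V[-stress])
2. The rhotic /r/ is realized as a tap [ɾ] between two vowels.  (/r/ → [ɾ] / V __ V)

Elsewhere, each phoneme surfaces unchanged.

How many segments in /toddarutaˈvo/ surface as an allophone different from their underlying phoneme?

Segments that undergo a rule: /r/ → [ɾ] (rule 2); /t/ → [ɾ] (rule 1).
All other segments surface unchanged.

2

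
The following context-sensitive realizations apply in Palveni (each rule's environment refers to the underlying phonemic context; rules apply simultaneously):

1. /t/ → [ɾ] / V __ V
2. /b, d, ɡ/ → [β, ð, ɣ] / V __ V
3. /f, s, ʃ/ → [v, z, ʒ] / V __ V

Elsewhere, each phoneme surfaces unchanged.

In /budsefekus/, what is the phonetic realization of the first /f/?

/f/ meets the environment for rule 3 (between two vowels) → [v].

[v]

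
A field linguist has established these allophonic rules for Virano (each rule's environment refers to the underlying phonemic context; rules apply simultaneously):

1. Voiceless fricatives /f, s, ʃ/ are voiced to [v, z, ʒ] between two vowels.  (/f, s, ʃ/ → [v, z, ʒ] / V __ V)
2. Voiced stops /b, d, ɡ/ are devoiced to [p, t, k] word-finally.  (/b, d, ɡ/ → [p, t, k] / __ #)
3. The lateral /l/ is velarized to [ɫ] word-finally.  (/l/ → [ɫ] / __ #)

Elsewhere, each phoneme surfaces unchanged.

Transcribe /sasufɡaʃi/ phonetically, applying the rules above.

[sazufɡaʒi]

/s/ (word-initial): rule 1 targets it, but not between two vowels → unchanged [s].
/a/ (between /s/ and /s/) is unaffected → [a].
Rule 1 applies to /s/ (between /a/ and /u/: between two vowels) → [z].
/u/ (between /s/ and /f/) is unaffected → [u].
/f/ (between /u/ and /ɡ/) is in the target of rule 1 but the environment (between two vowels) is not met → [f].
/ɡ/ (between /f/ and /a/) is in the target of rule 2 but the environment (word-finally) is not met → [ɡ].
/a/ stays [a].
/ʃ/ — between /a/ and /i/, between two vowels — surfaces as [ʒ] (rule 1).
/i/ — not in any rule's target class → [i].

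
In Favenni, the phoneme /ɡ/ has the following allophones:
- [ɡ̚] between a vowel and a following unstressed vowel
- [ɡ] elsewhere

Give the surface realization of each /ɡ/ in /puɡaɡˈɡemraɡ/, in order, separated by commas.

[ɡ̚], [ɡ], [ɡ], [ɡ]

Occurrence 1 (position 3): between a vowel and a following unstressed vowel → [ɡ̚].
Occurrence 2 (position 5): no conditioning environment matches → elsewhere allophone [ɡ].
Occurrence 3 (position 6): no conditioning environment matches → elsewhere allophone [ɡ].
Occurrence 4 (position 11): no conditioning environment matches → elsewhere allophone [ɡ].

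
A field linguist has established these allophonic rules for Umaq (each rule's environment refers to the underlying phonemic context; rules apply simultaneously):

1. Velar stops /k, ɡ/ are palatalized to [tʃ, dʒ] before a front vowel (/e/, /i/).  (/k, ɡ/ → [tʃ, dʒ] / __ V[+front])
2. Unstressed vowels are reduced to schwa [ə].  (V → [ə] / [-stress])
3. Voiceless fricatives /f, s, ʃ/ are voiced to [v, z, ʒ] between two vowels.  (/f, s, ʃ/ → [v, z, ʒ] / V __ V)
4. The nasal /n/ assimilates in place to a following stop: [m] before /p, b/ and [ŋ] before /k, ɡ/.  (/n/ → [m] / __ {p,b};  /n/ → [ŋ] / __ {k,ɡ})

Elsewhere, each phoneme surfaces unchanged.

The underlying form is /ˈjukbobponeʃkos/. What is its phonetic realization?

[ˈjukbəbpənəʃkəs]

/u/ — between /j/ and /k/; rule 2 does not apply here → [u].
/k/ (between /u/ and /b/) is in the target of rule 1 but the environment (before a front vowel) is not met → [k].
/o/ — between /b/ and /b/, in an unstressed syllable — surfaces as [ə] (rule 2).
/o/ (between /p/ and /n/) occurs in an unstressed syllable → [ə] by rule 2.
/n/ — between /o/ and /e/; rule 4 does not apply here → [n].
/e/ (between /n/ and /ʃ/) occurs in an unstressed syllable → [ə] by rule 2.
/ʃ/ (between /e/ and /k/) is in the target of rule 3 but the environment (between two vowels) is not met → [ʃ].
/k/ (between /ʃ/ and /o/) fails the environment for rule 1, so it stays [k].
/o/ — between /k/ and /s/, in an unstressed syllable — surfaces as [ə] (rule 2).
/s/ (word-final): rule 3 targets it, but not between two vowels → unchanged [s].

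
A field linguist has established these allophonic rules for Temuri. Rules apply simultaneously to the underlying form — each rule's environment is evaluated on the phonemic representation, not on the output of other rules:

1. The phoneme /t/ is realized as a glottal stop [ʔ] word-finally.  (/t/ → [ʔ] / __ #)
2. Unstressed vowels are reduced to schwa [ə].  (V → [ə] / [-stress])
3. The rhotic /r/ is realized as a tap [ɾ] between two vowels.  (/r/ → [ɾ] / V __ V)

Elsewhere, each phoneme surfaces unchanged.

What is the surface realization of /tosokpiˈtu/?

[təsəkpəˈtu]

/t/ (word-initial) fails the environment for rule 1, so it stays [t].
Rule 2 applies to /o/ (between /t/ and /s/: in an unstressed syllable) → [ə].
/o/ (between /s/ and /k/) occurs in an unstressed syllable → [ə] by rule 2.
/i/ (between /p/ and /t/): in an unstressed syllable, so rule 2 applies → [ə].
/t/ (between /i/ and /u/): rule 1 targets it, but not word-finally → unchanged [t].
/u/ (word-final) fails the environment for rule 2, so it stays [u].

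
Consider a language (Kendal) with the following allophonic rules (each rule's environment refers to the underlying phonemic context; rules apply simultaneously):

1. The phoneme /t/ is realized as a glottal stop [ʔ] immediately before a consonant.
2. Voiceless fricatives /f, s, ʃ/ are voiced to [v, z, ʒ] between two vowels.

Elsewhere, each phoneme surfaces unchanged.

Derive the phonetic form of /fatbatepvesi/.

[faʔbatepvezi]

/f/ (word-initial) fails the environment for rule 2, so it stays [f].
/a/ (between /f/ and /t/) is unaffected → [a].
/t/ (between /a/ and /b/): immediately before a consonant, so rule 1 applies → [ʔ].
/b/ (between /t/ and /a/): no rule targets it → [b].
/a/ stays [a].
/t/ (between /a/ and /e/) fails the environment for rule 1, so it stays [t].
/e/ stays [e].
/p/ — not in any rule's target class → [p].
/v/ (between /p/ and /e/) is unaffected → [v].
/e/ stays [e].
Rule 2 applies to /s/ (between /e/ and /i/: between two vowels) → [z].
/i/ stays [i].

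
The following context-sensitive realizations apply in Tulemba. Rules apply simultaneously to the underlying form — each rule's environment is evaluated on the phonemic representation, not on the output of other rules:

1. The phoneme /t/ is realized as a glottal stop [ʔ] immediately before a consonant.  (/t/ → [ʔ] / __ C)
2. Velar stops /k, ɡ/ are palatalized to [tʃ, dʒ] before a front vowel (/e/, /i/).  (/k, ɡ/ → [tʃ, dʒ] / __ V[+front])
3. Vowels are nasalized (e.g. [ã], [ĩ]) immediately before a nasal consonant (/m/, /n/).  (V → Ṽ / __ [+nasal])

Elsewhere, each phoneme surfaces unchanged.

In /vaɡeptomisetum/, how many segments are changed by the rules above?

Segments that undergo a rule: /ɡ/ → [dʒ] (rule 2); /o/ → [õ] (rule 3); /u/ → [ũ] (rule 3).
All other segments surface unchanged.

3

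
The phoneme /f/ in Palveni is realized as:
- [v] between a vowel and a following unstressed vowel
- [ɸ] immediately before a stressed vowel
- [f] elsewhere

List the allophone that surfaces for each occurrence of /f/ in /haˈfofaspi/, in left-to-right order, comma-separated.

[ɸ], [v]

Occurrence 1 (position 3): immediately before a stressed vowel → [ɸ].
Occurrence 2 (position 5): between a vowel and a following unstressed vowel → [v].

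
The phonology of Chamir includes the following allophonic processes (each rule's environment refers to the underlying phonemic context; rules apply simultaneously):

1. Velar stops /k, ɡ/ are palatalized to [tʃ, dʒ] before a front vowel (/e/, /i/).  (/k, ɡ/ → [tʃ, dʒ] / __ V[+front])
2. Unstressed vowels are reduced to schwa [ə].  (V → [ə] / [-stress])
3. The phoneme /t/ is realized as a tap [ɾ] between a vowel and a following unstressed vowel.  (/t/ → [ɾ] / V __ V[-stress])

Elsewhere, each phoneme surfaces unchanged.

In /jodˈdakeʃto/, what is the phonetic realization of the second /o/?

[ə]

/o/ — word-final, in an unstressed syllable — surfaces as [ə] (rule 2).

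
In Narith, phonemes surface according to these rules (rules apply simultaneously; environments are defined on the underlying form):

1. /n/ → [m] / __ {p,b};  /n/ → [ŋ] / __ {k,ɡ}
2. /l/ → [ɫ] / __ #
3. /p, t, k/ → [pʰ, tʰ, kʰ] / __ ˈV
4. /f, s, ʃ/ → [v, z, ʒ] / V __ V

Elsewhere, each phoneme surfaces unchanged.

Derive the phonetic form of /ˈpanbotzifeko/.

/p/ (word-initial) occurs immediately before a stressed vowel → [pʰ] by rule 3.
/a/ stays [a].
Rule 1 applies to /n/ (between /a/ and /b/: before a labial or velar stop) → [m].
/b/ stays [b].
/o/ stays [o].
/t/ (between /o/ and /z/) is in the target of rule 3 but the environment (immediately before a stressed vowel) is not met → [t].
/z/ (between /t/ and /i/) is unaffected → [z].
/i/ (between /z/ and /f/): no rule targets it → [i].
/f/ (between /i/ and /e/) occurs between two vowels → [v] by rule 4.
/e/ (between /f/ and /k/) is unaffected → [e].
/k/ (between /e/ and /o/): rule 3 targets it, but not immediately before a stressed vowel → unchanged [k].
/o/ stays [o].

[ˈpʰambotziveko]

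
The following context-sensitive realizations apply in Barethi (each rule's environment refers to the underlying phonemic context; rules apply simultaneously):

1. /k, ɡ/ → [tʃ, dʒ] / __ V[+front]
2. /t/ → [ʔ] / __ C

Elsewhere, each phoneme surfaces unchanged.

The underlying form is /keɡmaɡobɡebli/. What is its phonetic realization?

[tʃeɡmaɡobdʒebli]

/k/ (word-initial): before a front vowel, so rule 1 applies → [tʃ].
/e/ — not in any rule's target class → [e].
/ɡ/ (between /e/ and /m/) fails the environment for rule 1, so it stays [ɡ].
/m/ (between /ɡ/ and /a/) is unaffected → [m].
/a/ (between /m/ and /ɡ/) is unaffected → [a].
/ɡ/ (between /a/ and /o/): rule 1 targets it, but not before a front vowel → unchanged [ɡ].
/o/ stays [o].
/b/ — not in any rule's target class → [b].
/ɡ/ meets the environment for rule 1 (before a front vowel) → [dʒ].
/e/ — not in any rule's target class → [e].
/b/ stays [b].
/l/ stays [l].
/i/ (word-final) is unaffected → [i].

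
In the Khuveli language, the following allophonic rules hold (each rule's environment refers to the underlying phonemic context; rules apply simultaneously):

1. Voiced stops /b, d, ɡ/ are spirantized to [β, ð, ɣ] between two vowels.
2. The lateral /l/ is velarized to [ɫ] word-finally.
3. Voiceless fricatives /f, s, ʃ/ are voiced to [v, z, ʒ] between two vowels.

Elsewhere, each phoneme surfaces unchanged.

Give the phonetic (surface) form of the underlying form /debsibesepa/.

[debsiβezepa]

/d/ (word-initial) fails the environment for rule 1, so it stays [d].
/b/ (between /e/ and /s/) is in the target of rule 1 but the environment (between two vowels) is not met → [b].
/s/ (between /b/ and /i/): rule 3 targets it, but not between two vowels → unchanged [s].
/b/ (between /i/ and /e/): between two vowels, so rule 1 applies → [β].
/s/ — between /e/ and /e/, between two vowels — surfaces as [z] (rule 3).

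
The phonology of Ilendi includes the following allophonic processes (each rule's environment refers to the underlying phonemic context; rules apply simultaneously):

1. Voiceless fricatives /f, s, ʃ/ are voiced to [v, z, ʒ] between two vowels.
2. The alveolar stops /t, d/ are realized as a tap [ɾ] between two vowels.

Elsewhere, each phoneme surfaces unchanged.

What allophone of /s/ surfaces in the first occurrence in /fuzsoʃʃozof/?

/s/ (between /z/ and /o/) is in the target of rule 1 but the environment (between two vowels) is not met → [s].

[s]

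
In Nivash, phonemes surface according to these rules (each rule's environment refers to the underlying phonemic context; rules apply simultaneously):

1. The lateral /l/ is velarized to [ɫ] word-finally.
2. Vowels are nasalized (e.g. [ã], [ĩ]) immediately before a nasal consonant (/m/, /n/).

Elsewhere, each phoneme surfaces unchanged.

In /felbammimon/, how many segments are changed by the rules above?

3

Segments that undergo a rule: /a/ → [ã] (rule 2); /i/ → [ĩ] (rule 2); /o/ → [õ] (rule 2).
All other segments surface unchanged.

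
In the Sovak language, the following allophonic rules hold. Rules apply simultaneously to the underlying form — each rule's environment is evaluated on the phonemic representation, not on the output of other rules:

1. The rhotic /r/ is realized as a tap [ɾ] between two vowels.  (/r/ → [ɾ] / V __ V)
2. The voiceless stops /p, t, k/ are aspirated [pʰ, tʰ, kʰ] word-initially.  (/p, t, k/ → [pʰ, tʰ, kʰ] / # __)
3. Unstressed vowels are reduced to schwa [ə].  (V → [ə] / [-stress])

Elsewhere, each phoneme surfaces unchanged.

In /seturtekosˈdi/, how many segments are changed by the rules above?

4

Segments that undergo a rule: /e/ → [ə] (rule 3); /u/ → [ə] (rule 3); /e/ → [ə] (rule 3); /o/ → [ə] (rule 3).
All other segments surface unchanged.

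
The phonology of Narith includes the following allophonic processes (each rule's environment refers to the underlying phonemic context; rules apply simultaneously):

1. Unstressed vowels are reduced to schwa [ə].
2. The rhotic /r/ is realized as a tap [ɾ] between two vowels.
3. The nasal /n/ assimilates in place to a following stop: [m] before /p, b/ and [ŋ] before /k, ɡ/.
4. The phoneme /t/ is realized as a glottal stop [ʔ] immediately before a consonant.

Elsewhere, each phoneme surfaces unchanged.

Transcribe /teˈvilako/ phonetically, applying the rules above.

/t/ — word-initial; rule 4 does not apply here → [t].
/e/ (between /t/ and /v/): in an unstressed syllable, so rule 1 applies → [ə].
/v/ (between /e/ and /i/): no rule targets it → [v].
/i/ (between /v/ and /l/): rule 1 targets it, but not in an unstressed syllable → unchanged [i].
/l/ — not in any rule's target class → [l].
Rule 1 applies to /a/ (between /l/ and /k/: in an unstressed syllable) → [ə].
/k/ stays [k].
/o/ — word-final, in an unstressed syllable — surfaces as [ə] (rule 1).

[təˈviləkə]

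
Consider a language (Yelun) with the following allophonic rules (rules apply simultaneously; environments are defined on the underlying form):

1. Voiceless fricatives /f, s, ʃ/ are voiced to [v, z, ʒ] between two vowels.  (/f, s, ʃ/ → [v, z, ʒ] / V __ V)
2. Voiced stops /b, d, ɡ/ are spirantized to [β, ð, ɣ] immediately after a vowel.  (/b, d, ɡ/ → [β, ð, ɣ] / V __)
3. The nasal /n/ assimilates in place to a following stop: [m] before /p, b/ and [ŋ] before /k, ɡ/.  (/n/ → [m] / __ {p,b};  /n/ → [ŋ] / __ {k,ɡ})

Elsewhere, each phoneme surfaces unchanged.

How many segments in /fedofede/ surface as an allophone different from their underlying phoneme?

3

Segments that undergo a rule: /d/ → [ð] (rule 2); /f/ → [v] (rule 1); /d/ → [ð] (rule 2).
All other segments surface unchanged.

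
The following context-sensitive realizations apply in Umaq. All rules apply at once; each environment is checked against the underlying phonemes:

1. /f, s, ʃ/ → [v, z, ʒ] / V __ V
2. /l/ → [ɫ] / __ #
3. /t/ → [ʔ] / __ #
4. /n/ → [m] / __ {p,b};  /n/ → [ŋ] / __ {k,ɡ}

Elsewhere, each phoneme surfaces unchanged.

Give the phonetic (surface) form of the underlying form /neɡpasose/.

[neɡpazoze]

/n/ (word-initial) is in the target of rule 4 but the environment (before a labial or velar stop) is not met → [n].
/e/ — not in any rule's target class → [e].
/ɡ/ — not in any rule's target class → [ɡ].
/p/ stays [p].
/a/ (between /p/ and /s/) is unaffected → [a].
/s/ (between /a/ and /o/) occurs between two vowels → [z] by rule 1.
/o/ stays [o].
/s/ (between /o/ and /e/) occurs between two vowels → [z] by rule 1.
/e/ stays [e].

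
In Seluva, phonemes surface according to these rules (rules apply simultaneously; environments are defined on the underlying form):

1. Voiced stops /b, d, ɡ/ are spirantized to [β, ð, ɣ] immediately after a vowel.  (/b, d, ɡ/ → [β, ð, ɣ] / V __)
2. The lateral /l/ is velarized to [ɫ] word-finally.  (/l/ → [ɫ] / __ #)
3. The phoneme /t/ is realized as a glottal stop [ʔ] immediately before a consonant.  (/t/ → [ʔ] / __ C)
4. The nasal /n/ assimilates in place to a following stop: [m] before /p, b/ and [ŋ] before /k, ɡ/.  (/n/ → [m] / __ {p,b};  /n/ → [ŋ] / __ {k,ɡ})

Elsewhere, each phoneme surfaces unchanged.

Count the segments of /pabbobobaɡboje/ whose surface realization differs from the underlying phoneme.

Segments that undergo a rule: /b/ → [β] (rule 1); /b/ → [β] (rule 1); /b/ → [β] (rule 1); /ɡ/ → [ɣ] (rule 1).
All other segments surface unchanged.

4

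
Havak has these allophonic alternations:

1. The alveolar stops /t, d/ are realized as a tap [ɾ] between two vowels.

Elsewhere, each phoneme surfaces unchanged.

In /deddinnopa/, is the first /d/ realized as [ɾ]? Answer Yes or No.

/d/ (word-initial) fails the environment for rule 1, so it stays [d].
The actual realization is [d], not [ɾ].

No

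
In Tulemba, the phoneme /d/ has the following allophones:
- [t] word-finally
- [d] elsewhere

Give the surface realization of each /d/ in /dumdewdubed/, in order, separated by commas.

[d], [d], [d], [t]

Occurrence 1 (position 1): no conditioning environment matches → elsewhere allophone [d].
Occurrence 2 (position 4): no conditioning environment matches → elsewhere allophone [d].
Occurrence 3 (position 7): no conditioning environment matches → elsewhere allophone [d].
Occurrence 4 (position 11): word-finally → [t].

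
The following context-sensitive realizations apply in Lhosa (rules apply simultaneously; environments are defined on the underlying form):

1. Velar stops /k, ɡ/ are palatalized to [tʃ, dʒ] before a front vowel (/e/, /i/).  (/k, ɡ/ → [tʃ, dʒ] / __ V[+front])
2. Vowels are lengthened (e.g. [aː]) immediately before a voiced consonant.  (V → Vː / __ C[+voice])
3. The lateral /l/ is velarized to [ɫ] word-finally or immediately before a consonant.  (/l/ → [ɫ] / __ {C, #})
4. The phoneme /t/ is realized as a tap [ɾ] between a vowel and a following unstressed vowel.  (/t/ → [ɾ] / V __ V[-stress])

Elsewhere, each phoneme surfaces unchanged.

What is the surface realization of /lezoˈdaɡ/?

[leːzoːˈdaːɡ]

/l/ (word-initial) is in the target of rule 3 but the environment (word-finally or immediately before a consonant) is not met → [l].
Rule 2 applies to /e/ (between /l/ and /z/: before a voiced consonant) → [eː].
/o/ (between /z/ and /d/) occurs before a voiced consonant → [oː] by rule 2.
/a/ — between /d/ and /ɡ/, before a voiced consonant — surfaces as [aː] (rule 2).
/ɡ/ (word-final) is in the target of rule 1 but the environment (before a front vowel) is not met → [ɡ].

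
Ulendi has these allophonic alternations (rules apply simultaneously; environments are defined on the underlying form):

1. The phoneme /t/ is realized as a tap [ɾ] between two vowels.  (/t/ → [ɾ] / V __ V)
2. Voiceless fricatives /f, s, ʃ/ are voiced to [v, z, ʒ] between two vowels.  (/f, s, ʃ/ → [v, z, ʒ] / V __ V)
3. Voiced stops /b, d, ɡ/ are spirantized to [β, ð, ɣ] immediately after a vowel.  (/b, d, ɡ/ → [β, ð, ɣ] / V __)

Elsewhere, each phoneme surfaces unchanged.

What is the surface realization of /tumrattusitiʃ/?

/t/ (word-initial) fails the environment for rule 1, so it stays [t].
/u/ (between /t/ and /m/) is unaffected → [u].
/m/ — not in any rule's target class → [m].
/r/ stays [r].
/a/ (between /r/ and /t/) is unaffected → [a].
/t/ (between /a/ and /t/) fails the environment for rule 1, so it stays [t].
/t/ — between /t/ and /u/; rule 1 does not apply here → [t].
/u/ — not in any rule's target class → [u].
Rule 2 applies to /s/ (between /u/ and /i/: between two vowels) → [z].
/i/ — not in any rule's target class → [i].
/t/ meets the environment for rule 1 (between two vowels) → [ɾ].
/i/ (between /t/ and /ʃ/): no rule targets it → [i].
/ʃ/ — word-final; rule 2 does not apply here → [ʃ].

[tumrattuziɾiʃ]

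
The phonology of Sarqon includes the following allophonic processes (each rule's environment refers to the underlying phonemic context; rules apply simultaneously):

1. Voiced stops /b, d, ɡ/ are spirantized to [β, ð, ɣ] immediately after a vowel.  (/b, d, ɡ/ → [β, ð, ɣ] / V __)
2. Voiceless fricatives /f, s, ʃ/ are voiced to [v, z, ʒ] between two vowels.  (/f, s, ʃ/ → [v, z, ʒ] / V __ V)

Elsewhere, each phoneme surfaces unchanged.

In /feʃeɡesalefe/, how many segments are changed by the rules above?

4

Segments that undergo a rule: /ʃ/ → [ʒ] (rule 2); /ɡ/ → [ɣ] (rule 1); /s/ → [z] (rule 2); /f/ → [v] (rule 2).
All other segments surface unchanged.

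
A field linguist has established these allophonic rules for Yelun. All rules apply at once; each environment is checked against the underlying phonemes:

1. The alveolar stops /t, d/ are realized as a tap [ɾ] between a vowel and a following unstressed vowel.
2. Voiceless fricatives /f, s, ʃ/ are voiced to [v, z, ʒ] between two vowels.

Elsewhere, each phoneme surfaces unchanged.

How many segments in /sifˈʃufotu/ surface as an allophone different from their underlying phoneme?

2

Segments that undergo a rule: /f/ → [v] (rule 2); /t/ → [ɾ] (rule 1).
All other segments surface unchanged.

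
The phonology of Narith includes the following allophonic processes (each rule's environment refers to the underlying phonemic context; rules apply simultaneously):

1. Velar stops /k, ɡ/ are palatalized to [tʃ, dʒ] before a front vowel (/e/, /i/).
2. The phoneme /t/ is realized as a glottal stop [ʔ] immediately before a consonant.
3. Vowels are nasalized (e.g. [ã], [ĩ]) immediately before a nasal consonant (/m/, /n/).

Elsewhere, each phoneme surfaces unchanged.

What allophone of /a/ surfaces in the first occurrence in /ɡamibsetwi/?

/a/ (between /ɡ/ and /m/): before a nasal consonant, so rule 3 applies → [ã].

[ã]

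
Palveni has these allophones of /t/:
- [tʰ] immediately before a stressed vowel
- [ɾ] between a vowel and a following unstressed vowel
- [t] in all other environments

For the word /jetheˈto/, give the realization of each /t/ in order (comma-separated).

Occurrence 1 (position 3): no conditioning environment matches → elsewhere allophone [t].
Occurrence 2 (position 6): immediately before a stressed vowel → [tʰ].

[t], [tʰ]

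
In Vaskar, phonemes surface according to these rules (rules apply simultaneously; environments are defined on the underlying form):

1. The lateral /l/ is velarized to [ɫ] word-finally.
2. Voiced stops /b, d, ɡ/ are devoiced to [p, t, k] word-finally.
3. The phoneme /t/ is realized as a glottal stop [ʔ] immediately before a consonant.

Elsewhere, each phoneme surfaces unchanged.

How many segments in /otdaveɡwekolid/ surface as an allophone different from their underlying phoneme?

Segments that undergo a rule: /t/ → [ʔ] (rule 3); /d/ → [t] (rule 2).
All other segments surface unchanged.

2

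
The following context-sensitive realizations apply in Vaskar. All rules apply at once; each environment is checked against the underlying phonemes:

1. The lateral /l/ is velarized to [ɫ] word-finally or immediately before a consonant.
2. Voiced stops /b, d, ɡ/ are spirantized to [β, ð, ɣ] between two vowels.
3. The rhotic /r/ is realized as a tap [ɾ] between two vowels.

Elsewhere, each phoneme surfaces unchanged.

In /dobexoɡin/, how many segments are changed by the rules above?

2

Segments that undergo a rule: /b/ → [β] (rule 2); /ɡ/ → [ɣ] (rule 2).
All other segments surface unchanged.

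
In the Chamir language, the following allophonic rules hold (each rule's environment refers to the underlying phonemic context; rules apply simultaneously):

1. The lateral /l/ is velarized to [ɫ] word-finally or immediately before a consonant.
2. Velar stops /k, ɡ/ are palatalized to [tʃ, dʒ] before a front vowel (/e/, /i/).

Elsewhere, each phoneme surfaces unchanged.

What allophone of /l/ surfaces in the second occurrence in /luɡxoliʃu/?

/l/ (between /o/ and /i/): rule 1 targets it, but not word-finally or immediately before a consonant → unchanged [l].

[l]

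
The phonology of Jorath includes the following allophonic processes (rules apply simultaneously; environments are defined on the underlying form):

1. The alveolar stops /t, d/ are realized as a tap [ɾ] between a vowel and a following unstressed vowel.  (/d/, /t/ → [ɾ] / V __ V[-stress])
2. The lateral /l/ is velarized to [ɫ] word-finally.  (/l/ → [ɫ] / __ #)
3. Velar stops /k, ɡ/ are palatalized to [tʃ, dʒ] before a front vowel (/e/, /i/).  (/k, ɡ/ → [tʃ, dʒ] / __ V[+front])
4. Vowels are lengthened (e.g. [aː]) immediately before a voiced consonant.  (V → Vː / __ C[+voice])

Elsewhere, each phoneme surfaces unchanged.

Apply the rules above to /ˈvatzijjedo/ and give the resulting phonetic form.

[ˈvatziːjjeːɾo]

/v/ — not in any rule's target class → [v].
/a/ — between /v/ and /t/; rule 4 does not apply here → [a].
/t/ (between /a/ and /z/) fails the environment for rule 1, so it stays [t].
/z/ stays [z].
/i/ (between /z/ and /j/): before a voiced consonant, so rule 4 applies → [iː].
/j/ — not in any rule's target class → [j].
/j/ (between /j/ and /e/): no rule targets it → [j].
/e/ (between /j/ and /d/): before a voiced consonant, so rule 4 applies → [eː].
/d/ (between /e/ and /o/) occurs between a vowel and a following unstressed vowel → [ɾ] by rule 1.
/o/ — word-final; rule 4 does not apply here → [o].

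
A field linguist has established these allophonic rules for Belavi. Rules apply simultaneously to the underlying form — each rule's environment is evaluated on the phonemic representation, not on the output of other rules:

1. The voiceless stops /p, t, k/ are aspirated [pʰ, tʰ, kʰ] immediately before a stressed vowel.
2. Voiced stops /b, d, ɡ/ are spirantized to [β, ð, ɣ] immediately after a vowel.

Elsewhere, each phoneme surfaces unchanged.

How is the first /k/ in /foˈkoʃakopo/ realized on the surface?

/k/ meets the environment for rule 1 (immediately before a stressed vowel) → [kʰ].

[kʰ]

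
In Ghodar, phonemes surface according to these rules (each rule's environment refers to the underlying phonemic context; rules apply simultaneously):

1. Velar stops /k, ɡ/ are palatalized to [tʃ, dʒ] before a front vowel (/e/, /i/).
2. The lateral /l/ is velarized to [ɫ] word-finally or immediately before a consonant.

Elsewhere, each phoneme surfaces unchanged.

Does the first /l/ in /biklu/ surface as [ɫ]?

No

/l/ (between /k/ and /u/) is in the target of rule 2 but the environment (word-finally or immediately before a consonant) is not met → [l].
The actual realization is [l], not [ɫ].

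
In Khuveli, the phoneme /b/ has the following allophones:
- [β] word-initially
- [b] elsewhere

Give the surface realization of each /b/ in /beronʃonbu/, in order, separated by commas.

Occurrence 1 (position 1): word-initially → [β].
Occurrence 2 (position 9): no conditioning environment matches → elsewhere allophone [b].

[β], [b]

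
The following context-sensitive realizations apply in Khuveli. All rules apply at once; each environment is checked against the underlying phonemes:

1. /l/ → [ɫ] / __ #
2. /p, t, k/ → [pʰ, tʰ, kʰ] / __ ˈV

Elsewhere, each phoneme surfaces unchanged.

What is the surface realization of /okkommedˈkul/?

/o/ stays [o].
/k/ (between /o/ and /k/) fails the environment for rule 2, so it stays [k].
/k/ (between /k/ and /o/) is in the target of rule 2 but the environment (immediately before a stressed vowel) is not met → [k].
/o/ (between /k/ and /m/): no rule targets it → [o].
/m/ (between /o/ and /m/): no rule targets it → [m].
/m/ stays [m].
/e/ (between /m/ and /d/) is unaffected → [e].
/d/ (between /e/ and /k/): no rule targets it → [d].
/k/ — between /d/ and /u/, immediately before a stressed vowel — surfaces as [kʰ] (rule 2).
/u/ stays [u].
Rule 1 applies to /l/ (word-final: word-finally) → [ɫ].

[okkommedˈkʰuɫ]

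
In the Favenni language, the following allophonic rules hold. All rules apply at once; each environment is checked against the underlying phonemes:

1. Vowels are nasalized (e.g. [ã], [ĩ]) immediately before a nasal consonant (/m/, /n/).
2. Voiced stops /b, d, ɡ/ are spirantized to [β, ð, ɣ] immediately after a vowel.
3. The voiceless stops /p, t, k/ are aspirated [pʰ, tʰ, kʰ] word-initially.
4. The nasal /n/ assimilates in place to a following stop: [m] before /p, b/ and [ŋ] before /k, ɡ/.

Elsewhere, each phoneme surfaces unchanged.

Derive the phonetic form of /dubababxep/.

[duβaβaβxep]

/d/ (word-initial) is in the target of rule 2 but the environment (immediately after a vowel) is not met → [d].
/u/ — between /d/ and /b/; rule 1 does not apply here → [u].
/b/ — between /u/ and /a/, immediately after a vowel — surfaces as [β] (rule 2).
/a/ — between /b/ and /b/; rule 1 does not apply here → [a].
/b/ — between /a/ and /a/, immediately after a vowel — surfaces as [β] (rule 2).
/a/ (between /b/ and /b/) is in the target of rule 1 but the environment (before a nasal consonant) is not met → [a].
/b/ (between /a/ and /x/): immediately after a vowel, so rule 2 applies → [β].
/x/ stays [x].
/e/ — between /x/ and /p/; rule 1 does not apply here → [e].
/p/ (word-final) fails the environment for rule 3, so it stays [p].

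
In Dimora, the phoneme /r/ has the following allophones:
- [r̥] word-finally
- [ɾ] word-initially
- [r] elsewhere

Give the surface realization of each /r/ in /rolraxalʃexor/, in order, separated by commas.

Occurrence 1 (position 1): word-initially → [ɾ].
Occurrence 2 (position 4): no conditioning environment matches → elsewhere allophone [r].
Occurrence 3 (position 13): word-finally → [r̥].

[ɾ], [r], [r̥]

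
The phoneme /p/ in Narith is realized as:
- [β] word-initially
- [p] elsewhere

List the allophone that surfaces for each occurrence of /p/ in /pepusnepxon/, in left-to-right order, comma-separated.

[β], [p], [p]

Occurrence 1 (position 1): word-initially → [β].
Occurrence 2 (position 3): no conditioning environment matches → elsewhere allophone [p].
Occurrence 3 (position 8): no conditioning environment matches → elsewhere allophone [p].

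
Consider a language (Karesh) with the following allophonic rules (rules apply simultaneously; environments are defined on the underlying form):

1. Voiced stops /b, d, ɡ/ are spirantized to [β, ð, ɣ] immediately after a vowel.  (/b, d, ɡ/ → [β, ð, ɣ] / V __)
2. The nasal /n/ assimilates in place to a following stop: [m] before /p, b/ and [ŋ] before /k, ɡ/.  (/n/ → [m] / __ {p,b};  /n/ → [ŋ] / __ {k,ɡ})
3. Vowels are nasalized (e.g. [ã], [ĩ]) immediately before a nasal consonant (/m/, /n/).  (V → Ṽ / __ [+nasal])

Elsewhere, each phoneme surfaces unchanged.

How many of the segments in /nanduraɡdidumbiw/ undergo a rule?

4

Segments that undergo a rule: /a/ → [ã] (rule 3); /ɡ/ → [ɣ] (rule 1); /d/ → [ð] (rule 1); /u/ → [ũ] (rule 3).
All other segments surface unchanged.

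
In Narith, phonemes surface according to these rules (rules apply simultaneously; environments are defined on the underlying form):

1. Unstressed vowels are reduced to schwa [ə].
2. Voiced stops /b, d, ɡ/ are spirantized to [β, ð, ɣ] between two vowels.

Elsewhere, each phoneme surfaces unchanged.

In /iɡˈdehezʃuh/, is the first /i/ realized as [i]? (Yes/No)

/i/ (word-initial) occurs in an unstressed syllable → [ə] by rule 1.
The actual realization is [ə], not [i].

No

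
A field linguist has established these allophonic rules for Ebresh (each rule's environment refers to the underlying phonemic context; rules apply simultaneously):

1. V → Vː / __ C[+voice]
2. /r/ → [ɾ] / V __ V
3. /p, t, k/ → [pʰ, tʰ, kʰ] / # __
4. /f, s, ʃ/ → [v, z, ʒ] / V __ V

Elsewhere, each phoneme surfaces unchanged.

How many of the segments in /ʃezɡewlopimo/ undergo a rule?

Segments that undergo a rule: /e/ → [eː] (rule 1); /e/ → [eː] (rule 1); /i/ → [iː] (rule 1).
All other segments surface unchanged.

3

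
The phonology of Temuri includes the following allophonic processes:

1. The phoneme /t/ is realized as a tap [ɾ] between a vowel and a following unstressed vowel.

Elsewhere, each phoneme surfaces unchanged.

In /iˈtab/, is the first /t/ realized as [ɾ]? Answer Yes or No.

No

/t/ — between /i/ and /a/; rule 1 does not apply here → [t].
The actual realization is [t], not [ɾ].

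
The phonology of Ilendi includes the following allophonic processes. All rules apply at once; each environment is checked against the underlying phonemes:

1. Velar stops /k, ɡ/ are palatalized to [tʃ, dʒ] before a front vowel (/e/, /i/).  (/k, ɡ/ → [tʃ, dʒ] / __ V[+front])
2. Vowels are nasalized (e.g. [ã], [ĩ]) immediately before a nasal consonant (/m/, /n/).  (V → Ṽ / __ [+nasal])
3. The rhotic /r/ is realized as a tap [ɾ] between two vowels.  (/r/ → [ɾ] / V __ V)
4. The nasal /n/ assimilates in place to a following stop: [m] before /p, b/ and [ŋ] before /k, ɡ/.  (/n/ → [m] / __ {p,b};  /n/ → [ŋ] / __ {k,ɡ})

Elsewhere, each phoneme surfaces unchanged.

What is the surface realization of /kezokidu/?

[tʃezotʃidu]

Rule 1 applies to /k/ (word-initial: before a front vowel) → [tʃ].
/e/ — between /k/ and /z/; rule 2 does not apply here → [e].
/z/ (between /e/ and /o/) is unaffected → [z].
/o/ — between /z/ and /k/; rule 2 does not apply here → [o].
/k/ (between /o/ and /i/): before a front vowel, so rule 1 applies → [tʃ].
/i/ (between /k/ and /d/) fails the environment for rule 2, so it stays [i].
/d/ (between /i/ and /u/) is unaffected → [d].
/u/ (word-final) fails the environment for rule 2, so it stays [u].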